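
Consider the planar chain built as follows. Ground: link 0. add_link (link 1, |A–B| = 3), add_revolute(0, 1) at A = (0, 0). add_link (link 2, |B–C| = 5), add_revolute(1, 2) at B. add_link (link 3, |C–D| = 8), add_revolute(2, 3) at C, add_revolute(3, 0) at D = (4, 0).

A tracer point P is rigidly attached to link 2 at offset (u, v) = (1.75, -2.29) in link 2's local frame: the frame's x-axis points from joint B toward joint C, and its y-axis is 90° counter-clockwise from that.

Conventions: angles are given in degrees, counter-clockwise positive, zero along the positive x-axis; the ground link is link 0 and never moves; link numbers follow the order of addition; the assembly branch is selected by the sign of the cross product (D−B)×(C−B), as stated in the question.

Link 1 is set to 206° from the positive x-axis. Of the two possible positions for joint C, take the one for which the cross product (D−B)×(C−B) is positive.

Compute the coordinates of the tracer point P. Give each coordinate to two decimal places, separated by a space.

A=(0,0), D=(4.00,0)
B = A + 3.00·(cos206°, sin206°) = (-2.6964, -1.3151)
|BD| = 6.8243
circle(B,5.00) ∩ circle(D,8.00): a=0.5547, h=4.9691
  candidates: C₊=(-3.1097,3.6678) cross=33.911; C₋=(-1.1945,-6.0842) cross=-33.911
  branch + wants cross > 0 → take C=(-3.1097,3.6678) (cross=33.911)
ex = (C−B)/|BC| = (-0.0827,0.9966); ey = (-0.9966,-0.0827)
P = B + 1.75·ex + -2.29·ey = (-0.5589,0.6182)

-0.56 0.62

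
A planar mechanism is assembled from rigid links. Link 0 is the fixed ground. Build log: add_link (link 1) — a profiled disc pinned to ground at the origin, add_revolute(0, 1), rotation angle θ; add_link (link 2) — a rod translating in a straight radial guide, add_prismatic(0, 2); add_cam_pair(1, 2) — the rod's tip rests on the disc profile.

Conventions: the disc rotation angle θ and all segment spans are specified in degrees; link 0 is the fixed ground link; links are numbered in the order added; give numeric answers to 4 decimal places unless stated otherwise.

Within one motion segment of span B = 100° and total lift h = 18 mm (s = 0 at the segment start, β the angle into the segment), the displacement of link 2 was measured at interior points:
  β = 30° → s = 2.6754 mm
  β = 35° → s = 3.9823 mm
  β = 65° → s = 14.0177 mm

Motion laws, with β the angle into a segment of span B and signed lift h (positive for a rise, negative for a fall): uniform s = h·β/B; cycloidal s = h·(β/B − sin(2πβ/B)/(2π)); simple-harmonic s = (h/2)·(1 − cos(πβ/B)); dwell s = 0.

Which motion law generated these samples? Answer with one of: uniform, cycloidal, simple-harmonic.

candidates at β/B = r: uniform s = h·r (linear in β); cycloidal s = h·(r − sin(2πr)/(2π)); simple-harmonic s = (h/2)(1 − cos(πr))
β=30°: printed 2.6754 | uniform 5.4000, cycloidal 2.6754, simple-harmonic 3.7099
β=35°: printed 3.9823 | uniform 6.3000, cycloidal 3.9823, simple-harmonic 4.9141
β=65°: printed 14.0177 | uniform 11.7000, cycloidal 14.0177, simple-harmonic 13.0859
only one law matches every sample → cycloidal

cycloidal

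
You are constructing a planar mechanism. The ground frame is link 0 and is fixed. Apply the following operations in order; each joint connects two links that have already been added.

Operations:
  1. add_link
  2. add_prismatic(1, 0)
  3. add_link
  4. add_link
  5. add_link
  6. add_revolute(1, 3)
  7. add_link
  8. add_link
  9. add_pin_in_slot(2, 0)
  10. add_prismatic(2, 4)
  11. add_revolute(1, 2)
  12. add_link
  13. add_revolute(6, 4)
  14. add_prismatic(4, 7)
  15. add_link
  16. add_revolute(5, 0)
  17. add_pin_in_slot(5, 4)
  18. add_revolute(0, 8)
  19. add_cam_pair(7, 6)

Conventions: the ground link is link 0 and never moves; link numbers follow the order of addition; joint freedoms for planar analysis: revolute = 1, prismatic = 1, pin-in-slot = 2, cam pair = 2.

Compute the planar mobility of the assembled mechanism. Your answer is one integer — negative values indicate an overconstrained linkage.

link 0 = ground. State L|J1|J2 = 1|0|0
+link1  2|0|0
P(1,0) f=1→J1  2|1|0
+link2  3|1|0
+link3  4|1|0
+link4  5|1|0
R(1,3) f=1→J1  5|2|0
+link5  6|2|0
+link6  7|2|0
PS(2,0) f=2→J2  7|2|1
P(2,4) f=1→J1  7|3|1
R(1,2) f=1→J1  7|4|1
+link7  8|4|1
R(6,4) f=1→J1  8|5|1
P(4,7) f=1→J1  8|6|1
+link8  9|6|1
R(5,0) f=1→J1  9|7|1
PS(5,4) f=2→J2  9|7|2
R(0,8) f=1→J1  9|8|2
C(7,6) f=2→J2  9|8|3
M = 3(9−1)−2·8−3 = 24−16−3 = 5

M = 5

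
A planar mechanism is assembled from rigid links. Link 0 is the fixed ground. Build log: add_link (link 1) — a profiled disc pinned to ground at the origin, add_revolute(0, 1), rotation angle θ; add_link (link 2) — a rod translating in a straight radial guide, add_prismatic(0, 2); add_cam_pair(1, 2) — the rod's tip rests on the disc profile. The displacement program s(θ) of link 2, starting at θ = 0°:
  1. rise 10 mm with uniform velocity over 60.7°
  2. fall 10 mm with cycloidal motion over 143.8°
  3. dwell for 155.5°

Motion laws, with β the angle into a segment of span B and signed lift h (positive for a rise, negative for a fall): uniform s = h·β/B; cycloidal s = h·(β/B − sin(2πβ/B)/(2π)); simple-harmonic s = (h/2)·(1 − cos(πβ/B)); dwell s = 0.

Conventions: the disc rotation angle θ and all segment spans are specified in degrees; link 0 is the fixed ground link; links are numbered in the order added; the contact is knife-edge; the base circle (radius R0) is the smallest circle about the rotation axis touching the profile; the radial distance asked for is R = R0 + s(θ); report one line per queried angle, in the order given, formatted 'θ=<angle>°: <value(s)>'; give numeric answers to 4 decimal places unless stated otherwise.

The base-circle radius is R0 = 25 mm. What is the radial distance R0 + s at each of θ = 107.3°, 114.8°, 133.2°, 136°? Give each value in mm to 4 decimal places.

seg 1 [0°–60.7°] uniform, h=10: full span → s += 10 → s = 10.0000
seg 2 [60.7°–204.5°] cycloidal, h=-10: θ=107.3° here. β=46.6, B=143.8. -10·(0.3241 − sin(2π·0.3241)/(2π)) = -1.8183 → s = 8.1817
seg 2 [60.7°–204.5°] cycloidal, h=-10: θ=114.8° here. β=54.1, B=143.8. -10·(0.3762 − sin(2π·0.3762)/(2π)) = -2.6454 → s = 7.3546
seg 2 [60.7°–204.5°] cycloidal, h=-10: θ=133.2° here. β=72.5, B=143.8. -10·(0.5042 − sin(2π·0.5042)/(2π)) = -5.0834 → s = 4.9166
seg 2 [60.7°–204.5°] cycloidal, h=-10: θ=136° here. β=75.3, B=143.8. -10·(0.5236 − sin(2π·0.5236)/(2π)) = -5.4720 → s = 4.5280
θ=107.3°: R = R0 + s = 25 + 8.1817 = 33.1817
θ=114.8°: R = R0 + s = 25 + 7.3546 = 32.3546
θ=133.2°: R = R0 + s = 25 + 4.9166 = 29.9166
θ=136°: R = R0 + s = 25 + 4.5280 = 29.5280

θ=107.3°: 33.1817
θ=114.8°: 32.3546
θ=133.2°: 29.9166
θ=136°: 29.5280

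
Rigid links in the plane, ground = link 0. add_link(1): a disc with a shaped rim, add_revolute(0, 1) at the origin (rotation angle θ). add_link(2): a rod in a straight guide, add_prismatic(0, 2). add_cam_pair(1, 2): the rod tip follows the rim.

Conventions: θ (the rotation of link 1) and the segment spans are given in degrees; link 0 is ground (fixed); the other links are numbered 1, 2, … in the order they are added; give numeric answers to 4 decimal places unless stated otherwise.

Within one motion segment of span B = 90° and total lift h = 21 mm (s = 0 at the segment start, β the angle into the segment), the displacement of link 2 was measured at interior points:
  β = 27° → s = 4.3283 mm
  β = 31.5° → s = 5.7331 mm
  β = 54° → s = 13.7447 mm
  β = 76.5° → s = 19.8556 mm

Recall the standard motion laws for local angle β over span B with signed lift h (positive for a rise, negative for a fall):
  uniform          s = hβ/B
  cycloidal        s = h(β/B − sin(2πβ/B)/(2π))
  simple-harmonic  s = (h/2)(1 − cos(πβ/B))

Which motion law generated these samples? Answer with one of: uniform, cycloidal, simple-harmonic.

candidates at β/B = r: uniform s = h·r (linear in β); cycloidal s = h·(r − sin(2πr)/(2π)); simple-harmonic s = (h/2)(1 − cos(πr))
β=27°: printed 4.3283 | uniform 6.3000, cycloidal 3.1213, simple-harmonic 4.3283
β=31.5°: printed 5.7331 | uniform 7.3500, cycloidal 4.6461, simple-harmonic 5.7331
β=54°: printed 13.7447 | uniform 12.6000, cycloidal 14.5645, simple-harmonic 13.7447
β=76.5°: printed 19.8556 | uniform 17.8500, cycloidal 20.5539, simple-harmonic 19.8556
only one law matches every sample → simple-harmonic

simple-harmonic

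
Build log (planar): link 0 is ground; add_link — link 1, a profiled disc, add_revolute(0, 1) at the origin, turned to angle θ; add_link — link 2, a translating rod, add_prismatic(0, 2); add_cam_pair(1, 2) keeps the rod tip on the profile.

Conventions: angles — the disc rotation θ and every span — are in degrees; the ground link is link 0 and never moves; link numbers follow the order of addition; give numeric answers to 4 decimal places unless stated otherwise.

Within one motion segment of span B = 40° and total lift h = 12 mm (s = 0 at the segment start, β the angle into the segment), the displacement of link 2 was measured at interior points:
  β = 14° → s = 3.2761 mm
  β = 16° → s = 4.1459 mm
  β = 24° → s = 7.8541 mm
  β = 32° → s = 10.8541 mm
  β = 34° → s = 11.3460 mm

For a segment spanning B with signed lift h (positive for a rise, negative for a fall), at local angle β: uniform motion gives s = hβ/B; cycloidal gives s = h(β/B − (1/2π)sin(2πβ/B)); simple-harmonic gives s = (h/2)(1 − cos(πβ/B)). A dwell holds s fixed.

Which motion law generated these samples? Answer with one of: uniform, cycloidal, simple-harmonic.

candidates at β/B = r: uniform s = h·r (linear in β); cycloidal s = h·(r − sin(2πr)/(2π)); simple-harmonic s = (h/2)(1 − cos(πr))
β=14°: printed 3.2761 | uniform 4.2000, cycloidal 2.6549, simple-harmonic 3.2761
β=16°: printed 4.1459 | uniform 4.8000, cycloidal 3.6774, simple-harmonic 4.1459
β=24°: printed 7.8541 | uniform 7.2000, cycloidal 8.3226, simple-harmonic 7.8541
β=32°: printed 10.8541 | uniform 9.6000, cycloidal 11.4164, simple-harmonic 10.8541
β=34°: printed 11.3460 | uniform 10.2000, cycloidal 11.7451, simple-harmonic 11.3460
only one law matches every sample → simple-harmonic

simple-harmonic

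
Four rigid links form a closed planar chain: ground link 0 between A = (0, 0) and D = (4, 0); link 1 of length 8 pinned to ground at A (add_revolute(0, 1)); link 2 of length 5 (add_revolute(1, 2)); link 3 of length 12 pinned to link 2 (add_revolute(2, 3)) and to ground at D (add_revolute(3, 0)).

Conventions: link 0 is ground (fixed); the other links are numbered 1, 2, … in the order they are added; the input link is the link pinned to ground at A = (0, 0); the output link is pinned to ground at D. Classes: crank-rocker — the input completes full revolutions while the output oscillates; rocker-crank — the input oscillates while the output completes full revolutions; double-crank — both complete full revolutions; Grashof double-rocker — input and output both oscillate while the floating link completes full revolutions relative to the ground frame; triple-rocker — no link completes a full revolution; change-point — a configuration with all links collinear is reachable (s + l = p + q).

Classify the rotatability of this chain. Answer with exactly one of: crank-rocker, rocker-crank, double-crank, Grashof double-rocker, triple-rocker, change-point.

lengths: ground=4, input=8, coupler=5, output=12
sorted: s=4 (shortest), l=12 (longest), p+q=13
s + l = 16 vs p + q = 13
s + l > p + q → non-Grashof → no link fully rotates → triple-rocker

triple-rocker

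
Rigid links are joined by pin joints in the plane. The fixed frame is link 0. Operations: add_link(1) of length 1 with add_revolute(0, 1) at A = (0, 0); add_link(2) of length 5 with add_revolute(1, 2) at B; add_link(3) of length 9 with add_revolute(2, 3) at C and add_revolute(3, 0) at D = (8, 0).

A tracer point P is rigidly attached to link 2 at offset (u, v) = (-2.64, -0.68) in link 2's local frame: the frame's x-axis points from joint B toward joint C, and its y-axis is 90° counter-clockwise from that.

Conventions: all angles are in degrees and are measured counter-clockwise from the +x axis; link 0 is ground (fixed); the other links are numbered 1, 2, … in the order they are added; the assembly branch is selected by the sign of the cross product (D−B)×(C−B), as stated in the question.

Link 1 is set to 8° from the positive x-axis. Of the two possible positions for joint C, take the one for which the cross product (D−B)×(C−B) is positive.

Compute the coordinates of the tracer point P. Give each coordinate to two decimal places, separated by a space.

A=(0,0), D=(8.00,0)
B = A + 1.00·(cos8°, sin8°) = (0.9903, 0.1392)
|BD| = 7.0111
circle(B,5.00) ∩ circle(D,9.00): a=-0.4881, h=4.9761
  candidates: C₊=(0.6010,5.1240) cross=34.888; C₋=(0.4035,-4.8263) cross=-34.888
  branch + wants cross > 0 → take C=(0.6010,5.1240) (cross=34.888)
ex = (C−B)/|BC| = (-0.0778,0.9970); ey = (-0.9970,-0.0778)
P = B + -2.64·ex + -0.68·ey = (1.8737,-2.4399)

1.87 -2.44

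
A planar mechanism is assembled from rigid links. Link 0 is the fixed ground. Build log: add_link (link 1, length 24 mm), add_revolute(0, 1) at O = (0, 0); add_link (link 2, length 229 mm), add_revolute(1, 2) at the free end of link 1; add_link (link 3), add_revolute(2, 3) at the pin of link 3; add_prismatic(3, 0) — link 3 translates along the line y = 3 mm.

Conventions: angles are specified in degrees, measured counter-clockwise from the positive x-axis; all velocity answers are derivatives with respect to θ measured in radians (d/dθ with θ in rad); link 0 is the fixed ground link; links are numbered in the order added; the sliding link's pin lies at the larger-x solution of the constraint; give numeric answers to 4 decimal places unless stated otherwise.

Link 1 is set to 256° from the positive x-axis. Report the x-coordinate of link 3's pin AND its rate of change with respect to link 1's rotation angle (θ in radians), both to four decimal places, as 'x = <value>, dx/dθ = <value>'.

geometry: r = 24 mm, L = 229 mm, e = 3 mm
crank pin P = (r cos θ, r sin θ) = (-5.806125, -23.287097)
h = r sin θ − e = -23.287097 − 3 = -26.287097
x = r cos θ + √(L² − h²) = -5.806125 + 227.486238 = 221.680113
dx/dθ = −r sin θ − h·r cos θ/√(L² − h²) (θ in radians; h = -26.287097) = 22.616173

x = 221.6801, dx/dθ = 22.6162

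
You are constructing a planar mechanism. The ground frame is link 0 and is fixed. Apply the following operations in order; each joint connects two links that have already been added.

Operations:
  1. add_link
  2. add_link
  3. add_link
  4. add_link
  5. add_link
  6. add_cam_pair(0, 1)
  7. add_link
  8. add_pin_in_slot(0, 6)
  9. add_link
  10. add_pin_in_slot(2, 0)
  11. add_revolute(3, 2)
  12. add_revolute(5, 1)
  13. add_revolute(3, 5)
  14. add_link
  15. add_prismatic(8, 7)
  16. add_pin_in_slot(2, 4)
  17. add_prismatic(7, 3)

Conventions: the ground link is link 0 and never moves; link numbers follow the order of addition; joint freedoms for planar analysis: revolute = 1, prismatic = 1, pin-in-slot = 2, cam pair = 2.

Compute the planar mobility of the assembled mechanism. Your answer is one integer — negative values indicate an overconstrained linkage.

(L,J1,J2)=(1,0,0); link0 fixed
link1: (2,0,0)
link2: (3,0,0)
link3: (4,0,0)
link4: (5,0,0)
link5: (6,0,0)
C 0-1 [J2]: (6,0,1)
link6: (7,0,1)
PS 0-6 [J2]: (7,0,2)
link7: (8,0,2)
PS 2-0 [J2]: (8,0,3)
R 3-2 [J1]: (8,1,3)
R 5-1 [J1]: (8,2,3)
R 3-5 [J1]: (8,3,3)
link8: (9,3,3)
P 8-7 [J1]: (9,4,3)
PS 2-4 [J2]: (9,4,4)
P 7-3 [J1]: (9,5,4)
Grübler: 3·8 − 2·5 − 4 = 10

M = 10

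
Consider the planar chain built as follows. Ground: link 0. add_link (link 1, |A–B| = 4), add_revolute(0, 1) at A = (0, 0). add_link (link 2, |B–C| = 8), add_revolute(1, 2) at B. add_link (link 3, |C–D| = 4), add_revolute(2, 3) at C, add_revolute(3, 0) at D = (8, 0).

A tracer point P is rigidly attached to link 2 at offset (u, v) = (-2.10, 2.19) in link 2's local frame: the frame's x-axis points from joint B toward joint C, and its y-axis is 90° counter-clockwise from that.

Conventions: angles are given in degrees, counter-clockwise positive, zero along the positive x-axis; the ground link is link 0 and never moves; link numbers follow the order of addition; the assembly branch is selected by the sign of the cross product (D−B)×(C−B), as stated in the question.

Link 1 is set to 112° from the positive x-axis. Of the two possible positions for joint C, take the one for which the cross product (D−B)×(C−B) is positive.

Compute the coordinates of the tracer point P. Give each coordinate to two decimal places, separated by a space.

A=(0,0), D=(8.00,0)
B = A + 4.00·(cos112°, sin112°) = (-1.4984, 3.7087)
|BD| = 10.1968
circle(B,8.00) ∩ circle(D,4.00): a=7.4521, h=2.9097
  candidates: C₊=(6.5016,3.7087) cross=29.670; C₋=(4.3850,-1.7121) cross=-29.670
  branch + wants cross > 0 → take C=(6.5016,3.7087) (cross=29.670)
ex = (C−B)/|BC| = (1.0000,0.0000); ey = (-0.0000,1.0000)
P = B + -2.10·ex + 2.19·ey = (-3.5984,5.8987)

-3.60 5.90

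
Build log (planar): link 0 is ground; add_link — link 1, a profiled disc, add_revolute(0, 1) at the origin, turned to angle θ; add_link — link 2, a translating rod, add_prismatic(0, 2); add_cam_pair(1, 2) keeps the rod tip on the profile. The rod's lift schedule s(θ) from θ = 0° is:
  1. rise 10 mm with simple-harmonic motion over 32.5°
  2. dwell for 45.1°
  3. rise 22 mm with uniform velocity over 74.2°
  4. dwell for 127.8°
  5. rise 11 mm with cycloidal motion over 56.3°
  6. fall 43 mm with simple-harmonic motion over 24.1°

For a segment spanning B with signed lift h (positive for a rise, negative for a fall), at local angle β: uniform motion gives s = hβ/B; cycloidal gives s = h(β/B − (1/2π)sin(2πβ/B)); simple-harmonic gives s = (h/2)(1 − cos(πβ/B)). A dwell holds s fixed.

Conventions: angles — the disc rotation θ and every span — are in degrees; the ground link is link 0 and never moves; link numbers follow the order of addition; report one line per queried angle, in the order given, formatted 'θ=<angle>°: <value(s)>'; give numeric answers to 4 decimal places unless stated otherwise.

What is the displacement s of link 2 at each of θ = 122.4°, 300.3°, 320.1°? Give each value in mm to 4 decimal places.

seg 1 [0°–32.5°] simple-harmonic, h=10: full span → s += 10 → s = 10.0000
seg 2 [32.5°–77.6°] dwell: s stays 10.0000
seg 3 [77.6°–151.8°] uniform, h=22: θ=122.4° here. β=44.8, B=74.2. 22·44.8/74.2 = 13.2830 → s = 23.2830
seg 3 [77.6°–151.8°] uniform, h=22: full span → s += 22 → s = 32.0000
seg 4 [151.8°–279.6°] dwell: s stays 32.0000
seg 5 [279.6°–335.9°] cycloidal, h=11: θ=300.3° here. β=20.7, B=56.3. 11·(0.3677 − sin(2π·0.3677)/(2π)) = 2.7508 → s = 34.7508
seg 5 [279.6°–335.9°] cycloidal, h=11: θ=320.1° here. β=40.5, B=56.3. 11·(0.7194 − sin(2π·0.7194)/(2π)) = 9.6313 → s = 41.6313

θ=122.4°: 23.2830
θ=300.3°: 34.7508
θ=320.1°: 41.6313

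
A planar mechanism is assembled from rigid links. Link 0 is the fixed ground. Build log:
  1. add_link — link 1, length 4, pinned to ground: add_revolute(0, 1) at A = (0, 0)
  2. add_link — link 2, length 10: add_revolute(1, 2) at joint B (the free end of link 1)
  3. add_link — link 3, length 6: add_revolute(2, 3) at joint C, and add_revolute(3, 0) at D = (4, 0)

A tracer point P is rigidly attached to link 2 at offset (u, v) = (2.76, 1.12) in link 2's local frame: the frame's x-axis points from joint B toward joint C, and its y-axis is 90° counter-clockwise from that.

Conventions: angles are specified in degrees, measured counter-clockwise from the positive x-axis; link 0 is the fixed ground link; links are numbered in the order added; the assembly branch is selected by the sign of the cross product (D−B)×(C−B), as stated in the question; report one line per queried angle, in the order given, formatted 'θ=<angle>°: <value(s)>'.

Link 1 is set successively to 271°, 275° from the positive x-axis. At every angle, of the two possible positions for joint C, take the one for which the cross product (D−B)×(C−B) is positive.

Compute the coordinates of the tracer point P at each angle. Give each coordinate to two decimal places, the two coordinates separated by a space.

A=(0,0), D=(4.00,0)
θ=271°: B = A + 4.00·(cos271°, sin271°) = (0.0698, -3.9994)
θ=271°: |BD| = 5.6073
θ=271°: circle(B,10.00) ∩ circle(D,6.00): a=8.5105, h=5.2508
θ=271°:   candidates: C₊=(2.2897,5.7511) cross=29.443; C₋=(9.7801,-1.6096) cross=-29.443
θ=271°:   branch + wants cross > 0 → take C=(2.2897,5.7511) (cross=29.443)
θ=271°: ex = (C−B)/|BC| = (0.2220,0.9750); ey = (-0.9750,0.2220)
θ=271°: P = B + 2.76·ex + 1.12·ey = (-0.4095,-1.0596)
θ=275°: B = A + 4.00·(cos275°, sin275°) = (0.3486, -3.9848)
θ=275°: |BD| = 5.4047
θ=275°: circle(B,10.00) ∩ circle(D,6.00): a=8.6231, h=5.0638
θ=275°:   candidates: C₊=(2.4409,5.7939) cross=27.368; C₋=(9.9077,-1.0482) cross=-27.368
θ=275°:   branch + wants cross > 0 → take C=(2.4409,5.7939) (cross=27.368)
θ=275°: ex = (C−B)/|BC| = (0.2092,0.9779); ey = (-0.9779,0.2092)
θ=275°: P = B + 2.76·ex + 1.12·ey = (-0.1691,-1.0515)

θ=271°: -0.41 -1.06
θ=275°: -0.17 -1.05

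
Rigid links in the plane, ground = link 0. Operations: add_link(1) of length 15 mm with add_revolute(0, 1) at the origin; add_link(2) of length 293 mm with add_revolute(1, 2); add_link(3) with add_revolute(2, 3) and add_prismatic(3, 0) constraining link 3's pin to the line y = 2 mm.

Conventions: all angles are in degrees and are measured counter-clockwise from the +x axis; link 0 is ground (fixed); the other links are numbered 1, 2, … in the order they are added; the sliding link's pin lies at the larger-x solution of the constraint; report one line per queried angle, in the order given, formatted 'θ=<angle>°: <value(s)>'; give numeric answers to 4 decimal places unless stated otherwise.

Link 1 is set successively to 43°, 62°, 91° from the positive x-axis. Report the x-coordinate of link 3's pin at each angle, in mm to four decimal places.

geometry: r = 15 mm, L = 293 mm, e = 2 mm
θ=43°: crank pin P = (r cos θ, r sin θ) = (10.970306, 10.229975)
θ=43°: h = r sin θ − e = 10.229975 − 2 = 8.229975
θ=43°: x = r cos θ + √(L² − h²) = 10.970306 + 292.884393 = 303.854698
θ=62°: crank pin P = (r cos θ, r sin θ) = (7.042073, 13.244214)
θ=62°: h = r sin θ − e = 13.244214 − 2 = 11.244214
θ=62°: x = r cos θ + √(L² − h²) = 7.042073 + 292.784166 = 299.826239
θ=91°: crank pin P = (r cos θ, r sin θ) = (-0.261786, 14.997715)
θ=91°: h = r sin θ − e = 14.997715 − 2 = 12.997715
θ=91°: x = r cos θ + √(L² − h²) = -0.261786 + 292.711563 = 292.449777

θ=43°: 303.8547
θ=62°: 299.8262
θ=91°: 292.4498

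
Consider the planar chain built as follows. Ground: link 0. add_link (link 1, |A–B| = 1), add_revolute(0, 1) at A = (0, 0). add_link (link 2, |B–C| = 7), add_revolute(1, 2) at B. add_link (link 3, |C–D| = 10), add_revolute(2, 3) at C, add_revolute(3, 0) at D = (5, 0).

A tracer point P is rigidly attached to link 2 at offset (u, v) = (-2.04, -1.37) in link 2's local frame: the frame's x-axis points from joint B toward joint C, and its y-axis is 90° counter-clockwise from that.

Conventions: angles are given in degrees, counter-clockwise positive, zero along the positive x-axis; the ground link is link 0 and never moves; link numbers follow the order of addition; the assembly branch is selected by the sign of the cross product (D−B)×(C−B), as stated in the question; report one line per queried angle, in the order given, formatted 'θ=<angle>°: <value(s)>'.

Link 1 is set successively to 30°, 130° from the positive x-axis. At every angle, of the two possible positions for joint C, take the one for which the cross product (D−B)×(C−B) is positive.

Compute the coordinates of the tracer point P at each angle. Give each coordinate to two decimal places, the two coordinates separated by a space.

A=(0,0), D=(5.00,0)
θ=30°: B = A + 1.00·(cos30°, sin30°) = (0.8660, 0.5000)
θ=30°: |BD| = 4.1641
θ=30°: circle(B,7.00) ∩ circle(D,10.00): a=-4.0417, h=5.7153
θ=30°:   candidates: C₊=(-2.4602,6.6592) cross=23.799; C₋=(-3.8327,-4.6886) cross=-23.799
θ=30°:   branch + wants cross > 0 → take C=(-2.4602,6.6592) (cross=23.799)
θ=30°: ex = (C−B)/|BC| = (-0.4752,0.8799); ey = (-0.8799,-0.4752)
θ=30°: P = B + -2.04·ex + -1.37·ey = (3.0408,-0.6440)
θ=130°: B = A + 1.00·(cos130°, sin130°) = (-0.6428, 0.7660)
θ=130°: |BD| = 5.6945
θ=130°: circle(B,7.00) ∩ circle(D,10.00): a=-1.6307, h=6.8074
θ=130°:   candidates: C₊=(-1.3429,7.7309) cross=38.765; C₋=(-3.1744,-5.7601) cross=-38.765
θ=130°:   branch + wants cross > 0 → take C=(-1.3429,7.7309) (cross=38.765)
θ=130°: ex = (C−B)/|BC| = (-0.1000,0.9950); ey = (-0.9950,-0.1000)
θ=130°: P = B + -2.04·ex + -1.37·ey = (0.9244,-1.1267)

θ=30°: 3.04 -0.64
θ=130°: 0.92 -1.13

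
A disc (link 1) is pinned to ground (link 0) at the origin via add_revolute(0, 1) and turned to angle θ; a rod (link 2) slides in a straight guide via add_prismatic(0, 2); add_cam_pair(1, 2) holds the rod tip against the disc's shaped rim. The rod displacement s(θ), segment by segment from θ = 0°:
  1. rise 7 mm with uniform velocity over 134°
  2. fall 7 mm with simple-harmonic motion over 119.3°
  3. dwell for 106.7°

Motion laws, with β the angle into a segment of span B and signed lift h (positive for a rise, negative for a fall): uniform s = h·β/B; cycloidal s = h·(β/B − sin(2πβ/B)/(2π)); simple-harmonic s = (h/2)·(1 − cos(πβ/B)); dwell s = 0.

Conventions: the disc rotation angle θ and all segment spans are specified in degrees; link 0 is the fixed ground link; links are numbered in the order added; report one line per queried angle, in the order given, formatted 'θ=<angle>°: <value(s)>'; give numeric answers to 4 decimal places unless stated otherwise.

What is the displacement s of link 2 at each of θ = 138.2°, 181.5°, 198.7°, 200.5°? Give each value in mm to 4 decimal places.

segment 1 (0° to 134°, uniform, h = 7) is passed completely: s = 0.0000 + (7) = 7.0000
θ = 138.2° falls in segment 2 (134° to 253.3°, simple-harmonic, h = -7): β = 138.2 − 134 = 4.2°, B = 119.3°; Δs = -7/2·(1 − cos(π·0.0352)) = -0.0214; s = 7.0000 − 0.0214 = 6.9786
θ = 181.5° falls in segment 2 (134° to 253.3°, simple-harmonic, h = -7): β = 181.5 − 134 = 47.5°, B = 119.3°; Δs = -7/2·(1 − cos(π·0.3982)) = -2.3992; s = 7.0000 − 2.3992 = 4.6008
θ = 198.7° falls in segment 2 (134° to 253.3°, simple-harmonic, h = -7): β = 198.7 − 134 = 64.7°, B = 119.3°; Δs = -7/2·(1 − cos(π·0.5423)) = -3.9641; s = 7.0000 − 3.9641 = 3.0359
θ = 200.5° falls in segment 2 (134° to 253.3°, simple-harmonic, h = -7): β = 200.5 − 134 = 66.5°, B = 119.3°; Δs = -7/2·(1 − cos(π·0.5574)) = -4.1279; s = 7.0000 − 4.1279 = 2.8721

θ=138.2°: 6.9786
θ=181.5°: 4.6008
θ=198.7°: 3.0359
θ=200.5°: 2.8721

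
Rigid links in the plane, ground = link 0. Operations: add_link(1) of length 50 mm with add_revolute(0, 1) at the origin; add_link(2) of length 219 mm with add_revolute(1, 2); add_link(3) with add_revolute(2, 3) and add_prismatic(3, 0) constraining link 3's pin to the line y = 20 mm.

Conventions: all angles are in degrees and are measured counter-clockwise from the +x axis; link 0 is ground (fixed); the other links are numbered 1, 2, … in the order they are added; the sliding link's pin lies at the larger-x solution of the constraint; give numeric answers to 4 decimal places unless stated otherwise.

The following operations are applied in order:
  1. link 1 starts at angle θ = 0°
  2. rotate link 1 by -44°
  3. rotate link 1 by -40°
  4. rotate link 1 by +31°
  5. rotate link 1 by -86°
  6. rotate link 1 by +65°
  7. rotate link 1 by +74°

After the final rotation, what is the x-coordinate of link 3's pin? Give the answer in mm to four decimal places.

geometry: r = 50 mm, L = 219 mm, e = 20 mm; θ starts at 0°
rotate link 1 by -44°: θ ← 0° -44° = -44°
rotate link 1 by -40°: θ ← -44° -40° = -84°
rotate link 1 by +31°: θ ← -84° +31° = -53°
rotate link 1 by -86°: θ ← -53° -86° = -139°
rotate link 1 by +65°: θ ← -139° +65° = -74°
rotate link 1 by +74°: θ ← -74° +74° = 0°
crank pin P = (r cos θ, r sin θ) = (50.000000, 0.000000)
h = r sin θ − e = 0.000000 − 20 = -20.000000
x = r cos θ + √(L² − h²) = 50.000000 + 218.084846 = 268.084846

268.0848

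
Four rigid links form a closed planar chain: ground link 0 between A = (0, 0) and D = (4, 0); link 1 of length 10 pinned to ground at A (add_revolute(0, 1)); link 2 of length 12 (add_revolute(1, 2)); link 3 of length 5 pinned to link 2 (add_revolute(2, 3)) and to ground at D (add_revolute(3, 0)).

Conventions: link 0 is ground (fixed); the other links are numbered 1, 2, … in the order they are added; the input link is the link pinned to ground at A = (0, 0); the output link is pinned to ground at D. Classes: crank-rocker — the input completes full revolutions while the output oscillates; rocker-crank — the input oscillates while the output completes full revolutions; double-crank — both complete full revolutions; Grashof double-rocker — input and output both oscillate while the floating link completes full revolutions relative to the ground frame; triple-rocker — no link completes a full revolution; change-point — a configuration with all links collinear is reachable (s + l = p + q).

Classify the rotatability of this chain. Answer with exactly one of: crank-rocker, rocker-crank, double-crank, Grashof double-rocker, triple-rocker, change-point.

lengths: ground=4, input=10, coupler=12, output=5
sorted: s=4 (shortest), l=12 (longest), p+q=15
s + l = 16 vs p + q = 15
s + l > p + q → non-Grashof → no link fully rotates → triple-rocker

triple-rocker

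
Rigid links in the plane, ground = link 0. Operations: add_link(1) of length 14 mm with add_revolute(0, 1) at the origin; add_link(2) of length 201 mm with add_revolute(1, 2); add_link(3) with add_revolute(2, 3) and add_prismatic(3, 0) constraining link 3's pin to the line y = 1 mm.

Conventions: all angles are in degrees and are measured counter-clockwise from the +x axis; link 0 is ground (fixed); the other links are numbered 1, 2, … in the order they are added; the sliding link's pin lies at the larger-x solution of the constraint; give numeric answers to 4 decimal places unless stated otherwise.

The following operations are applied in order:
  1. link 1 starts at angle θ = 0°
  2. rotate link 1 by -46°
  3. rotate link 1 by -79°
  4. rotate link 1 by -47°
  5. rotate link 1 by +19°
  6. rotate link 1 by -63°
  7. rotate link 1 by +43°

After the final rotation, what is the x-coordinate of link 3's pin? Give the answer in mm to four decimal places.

geometry: r = 14 mm, L = 201 mm, e = 1 mm; θ starts at 0°
rotate link 1 by -46°: θ ← 0° -46° = -46°
rotate link 1 by -79°: θ ← -46° -79° = -125°
rotate link 1 by -47°: θ ← -125° -47° = -172°
rotate link 1 by +19°: θ ← -172° +19° = -153°
rotate link 1 by -63°: θ ← -153° -63° = -216°
rotate link 1 by +43°: θ ← -216° +43° = -173°
crank pin P = (r cos θ, r sin θ) = (-13.895646, -1.706171)
h = r sin θ − e = -1.706171 − 1 = -2.706171
x = r cos θ + √(L² − h²) = -13.895646 + 200.981782 = 187.086136

187.0861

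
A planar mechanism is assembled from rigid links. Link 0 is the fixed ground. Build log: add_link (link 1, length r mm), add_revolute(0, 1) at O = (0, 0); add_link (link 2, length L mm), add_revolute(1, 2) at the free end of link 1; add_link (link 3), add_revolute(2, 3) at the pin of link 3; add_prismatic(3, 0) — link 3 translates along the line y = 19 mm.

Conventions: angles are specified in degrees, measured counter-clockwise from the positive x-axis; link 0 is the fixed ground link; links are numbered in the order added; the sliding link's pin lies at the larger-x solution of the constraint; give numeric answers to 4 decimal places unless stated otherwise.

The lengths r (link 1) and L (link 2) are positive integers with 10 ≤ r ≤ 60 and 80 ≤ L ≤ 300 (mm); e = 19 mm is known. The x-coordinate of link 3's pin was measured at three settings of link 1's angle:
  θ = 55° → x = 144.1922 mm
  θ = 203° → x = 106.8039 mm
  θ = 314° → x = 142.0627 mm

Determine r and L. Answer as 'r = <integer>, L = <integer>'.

constraint per measurement: (x − r cos θ)² + (r sin θ − e)² = L²
subtracting the θ₁ and θ₂ equations cancels the r² and L² terms:
r = (x₁² − x₂²) / (2[(x₁cos θ₁ + e sin θ₁) − (x₂cos θ₂ + e sin θ₂)]) = 23.0000 → r = 23
L² = (x₁ − r cos θ₁)² + (r sin θ₁ − e)² = 17161.0102 → L = 131.0000 → L = 131
check at θ₃=314°: x = 142.0627 (printed 142.0627) ✓

r = 23, L = 131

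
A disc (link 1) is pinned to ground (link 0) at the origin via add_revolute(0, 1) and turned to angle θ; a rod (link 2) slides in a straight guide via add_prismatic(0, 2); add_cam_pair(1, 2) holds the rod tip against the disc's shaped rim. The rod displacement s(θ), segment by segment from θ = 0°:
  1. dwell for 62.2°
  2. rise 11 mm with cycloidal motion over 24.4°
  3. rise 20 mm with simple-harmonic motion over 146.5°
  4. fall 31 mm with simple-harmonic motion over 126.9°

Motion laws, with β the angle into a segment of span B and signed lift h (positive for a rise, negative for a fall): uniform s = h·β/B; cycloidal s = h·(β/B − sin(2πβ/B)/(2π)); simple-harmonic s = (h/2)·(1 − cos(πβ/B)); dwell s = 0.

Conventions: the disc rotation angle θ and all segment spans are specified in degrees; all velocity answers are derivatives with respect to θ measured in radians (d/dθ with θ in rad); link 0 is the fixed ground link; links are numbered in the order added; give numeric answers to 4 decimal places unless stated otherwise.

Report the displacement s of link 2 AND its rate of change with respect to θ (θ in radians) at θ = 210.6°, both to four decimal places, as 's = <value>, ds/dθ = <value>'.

segment 1 (0° to 62.2°, dwell): s unchanged at 0.0000
segment 2 (62.2° to 86.6°, cycloidal, h = 11) is passed completely: s = 0.0000 + (11) = 11.0000
θ = 210.6° falls in segment 3 (86.6° to 233.1°, simple-harmonic, h = 20): β = 210.6 − 86.6 = 124°, B = 146.5°; Δs = 20/2·(1 − cos(π·0.8464)) = 18.8584; s = 11.0000 + 18.8584 = 29.8584
velocity in seg [86.6°–233.1°] (simple-harmonic), θ in radians: β = 124° = 2.1642 rad, B = 146.5° = 2.5569 rad; ds/dθ = (πh/(2B)) sin(πβ/B) = (π·20/(2·2.5569)) sin(π·0.8464) = 5.700934 mm/rad

s = 29.8584, ds/dθ = 5.7009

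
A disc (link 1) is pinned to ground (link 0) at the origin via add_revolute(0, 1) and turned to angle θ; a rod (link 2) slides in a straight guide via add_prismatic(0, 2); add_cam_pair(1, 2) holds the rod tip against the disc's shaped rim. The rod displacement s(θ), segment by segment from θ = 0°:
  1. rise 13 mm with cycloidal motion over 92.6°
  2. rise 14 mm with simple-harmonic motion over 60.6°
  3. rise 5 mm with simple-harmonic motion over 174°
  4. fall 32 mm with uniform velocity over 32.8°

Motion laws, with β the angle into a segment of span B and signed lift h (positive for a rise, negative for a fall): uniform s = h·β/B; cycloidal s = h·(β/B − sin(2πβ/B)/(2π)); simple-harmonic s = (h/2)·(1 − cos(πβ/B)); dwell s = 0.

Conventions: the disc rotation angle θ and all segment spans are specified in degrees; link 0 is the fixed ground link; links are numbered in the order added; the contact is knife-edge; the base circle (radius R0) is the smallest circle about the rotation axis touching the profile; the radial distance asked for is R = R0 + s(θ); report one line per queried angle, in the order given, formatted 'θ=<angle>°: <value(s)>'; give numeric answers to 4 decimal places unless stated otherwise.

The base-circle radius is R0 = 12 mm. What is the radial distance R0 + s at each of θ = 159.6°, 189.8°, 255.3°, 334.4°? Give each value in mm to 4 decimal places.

segment 1 (0° to 92.6°, cycloidal, h = 13) is passed completely: s = 0.0000 + (13) = 13.0000
segment 2 (92.6° to 153.2°, simple-harmonic, h = 14) is passed completely: s = 13.0000 + (14) = 27.0000
θ = 159.6° falls in segment 3 (153.2° to 327.2°, simple-harmonic, h = 5): β = 159.6 − 153.2 = 6.4°, B = 174°; Δs = 5/2·(1 − cos(π·0.0368)) = 0.0167; s = 27.0000 + 0.0167 = 27.0167
θ = 189.8° falls in segment 3 (153.2° to 327.2°, simple-harmonic, h = 5): β = 189.8 − 153.2 = 36.6°, B = 174°; Δs = 5/2·(1 − cos(π·0.2103)) = 0.5263; s = 27.0000 + 0.5263 = 27.5263
θ = 255.3° falls in segment 3 (153.2° to 327.2°, simple-harmonic, h = 5): β = 255.3 − 153.2 = 102.1°, B = 174°; Δs = 5/2·(1 − cos(π·0.5868)) = 3.1732; s = 27.0000 + 3.1732 = 30.1732
segment 3 (153.2° to 327.2°, simple-harmonic, h = 5) is passed completely: s = 27.0000 + (5) = 32.0000
θ = 334.4° falls in segment 4 (327.2° to 360°, uniform, h = -32): β = 334.4 − 327.2 = 7.2°, B = 32.8°; Δs = -32·7.2/32.8 = -7.0244; s = 32.0000 − 7.0244 = 24.9756
θ=159.6°: R = R0 + s = 12 + 27.0167 = 39.0167
θ=189.8°: R = R0 + s = 12 + 27.5263 = 39.5263
θ=255.3°: R = R0 + s = 12 + 30.1732 = 42.1732
θ=334.4°: R = R0 + s = 12 + 24.9756 = 36.9756

θ=159.6°: 39.0167
θ=189.8°: 39.5263
θ=255.3°: 42.1732
θ=334.4°: 36.9756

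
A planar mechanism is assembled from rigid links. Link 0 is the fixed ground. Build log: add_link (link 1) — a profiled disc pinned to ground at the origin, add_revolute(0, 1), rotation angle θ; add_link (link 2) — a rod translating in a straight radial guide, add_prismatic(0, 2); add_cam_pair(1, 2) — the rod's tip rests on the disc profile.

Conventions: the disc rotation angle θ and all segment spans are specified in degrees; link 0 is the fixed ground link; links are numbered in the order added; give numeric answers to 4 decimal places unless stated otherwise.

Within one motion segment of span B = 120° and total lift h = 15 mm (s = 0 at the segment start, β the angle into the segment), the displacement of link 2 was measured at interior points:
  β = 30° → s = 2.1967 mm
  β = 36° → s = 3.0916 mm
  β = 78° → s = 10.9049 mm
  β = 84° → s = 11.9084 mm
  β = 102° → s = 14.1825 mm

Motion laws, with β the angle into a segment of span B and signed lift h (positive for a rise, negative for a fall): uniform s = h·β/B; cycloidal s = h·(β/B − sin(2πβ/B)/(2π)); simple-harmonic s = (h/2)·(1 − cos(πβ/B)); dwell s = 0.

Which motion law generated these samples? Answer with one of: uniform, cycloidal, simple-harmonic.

candidates at β/B = r: uniform s = h·r (linear in β); cycloidal s = h·(r − sin(2πr)/(2π)); simple-harmonic s = (h/2)(1 − cos(πr))
β=30°: printed 2.1967 | uniform 3.7500, cycloidal 1.3627, simple-harmonic 2.1967
β=36°: printed 3.0916 | uniform 4.5000, cycloidal 2.2295, simple-harmonic 3.0916
β=78°: printed 10.9049 | uniform 9.7500, cycloidal 11.6814, simple-harmonic 10.9049
β=84°: printed 11.9084 | uniform 10.5000, cycloidal 12.7705, simple-harmonic 11.9084
β=102°: printed 14.1825 | uniform 12.7500, cycloidal 14.6814, simple-harmonic 14.1825
only one law matches every sample → simple-harmonic

simple-harmonic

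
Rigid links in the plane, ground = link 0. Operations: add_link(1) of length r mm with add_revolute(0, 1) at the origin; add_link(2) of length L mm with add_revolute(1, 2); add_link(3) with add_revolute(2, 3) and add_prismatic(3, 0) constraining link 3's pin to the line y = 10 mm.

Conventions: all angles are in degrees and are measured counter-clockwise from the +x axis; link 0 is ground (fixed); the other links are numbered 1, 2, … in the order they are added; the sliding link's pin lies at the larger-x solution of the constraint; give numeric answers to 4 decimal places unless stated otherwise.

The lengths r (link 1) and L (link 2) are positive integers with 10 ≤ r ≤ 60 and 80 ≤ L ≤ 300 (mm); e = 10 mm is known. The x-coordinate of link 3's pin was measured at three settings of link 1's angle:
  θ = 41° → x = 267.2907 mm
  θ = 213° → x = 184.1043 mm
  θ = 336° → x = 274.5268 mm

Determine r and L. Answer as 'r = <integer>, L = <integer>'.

constraint per measurement: (x − r cos θ)² + (r sin θ − e)² = L²
subtracting the θ₁ and θ₂ equations cancels the r² and L² terms:
r = (x₁² − x₂²) / (2[(x₁cos θ₁ + e sin θ₁) − (x₂cos θ₂ + e sin θ₂)]) = 51.0000 → r = 51
L² = (x₁ − r cos θ₁)² + (r sin θ₁ − e)² = 52899.9992 → L = 230.0000 → L = 230
check at θ₃=336°: x = 274.5268 (printed 274.5268) ✓

r = 51, L = 230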